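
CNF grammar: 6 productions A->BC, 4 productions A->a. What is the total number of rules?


CNF allows two rule forms:
  A -> BC (binary): 6 rules
  A -> a (terminal): 4 rules
Total = 6 + 4 = 10

10


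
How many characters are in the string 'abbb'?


String: 'abbb'
Counting characters:
  'a' appears 1 time(s)
  'b' appears 3 time(s)
Total length = 1 + 3 = 4

4


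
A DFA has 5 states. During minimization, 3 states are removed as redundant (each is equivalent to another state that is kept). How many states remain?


Original DFA: 5 states
Redundant states removed: 3
Minimized states = original - removed
= 5 - 3
= 2

2


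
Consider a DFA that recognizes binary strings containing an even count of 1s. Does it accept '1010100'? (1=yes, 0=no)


DFA has 2 states: q_even (start, accept=yes) and q_odd
Processing string '1010100' character by character:
  Position 0: read '1', 1-count=1 -> q_odd
  Position 1: read '0', 1-count=1 -> q_odd (no change)
  Position 2: read '1', 1-count=2 -> q_even
  Position 3: read '0', 1-count=2 -> q_even (no change)
  Position 4: read '1', 1-count=3 -> q_odd
  Position 5: read '0', 1-count=3 -> q_odd (no change)
  Position 6: read '0', 1-count=3 -> q_odd (no change)
Final state: q_odd, total 1s = 3 (odd); the DFA requires an even count -> reject

0


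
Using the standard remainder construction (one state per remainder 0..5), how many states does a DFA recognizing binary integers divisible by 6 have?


Divisibility by 6 is tracked via the remainder mod 6: 0, 1, ..., 5
The construction assigns one state to each remainder
Number of remainders = 6

6


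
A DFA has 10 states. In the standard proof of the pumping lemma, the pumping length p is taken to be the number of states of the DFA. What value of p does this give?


Pumping lemma for regular languages (standard proof):
Take p = |Q|, the number of DFA states.
Any string of length >= |Q| passes through |Q|+1 states while reading its first |Q| symbols,
so by pigeonhole some state repeats, giving the loop that can be pumped.
Here |Q| = 10
Therefore the proof uses p = 10

10


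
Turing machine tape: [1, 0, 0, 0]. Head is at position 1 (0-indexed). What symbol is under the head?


Tape: [1, 0, 0, 0]
Positions: 0 1 2 3
Values:    1 0 0 0
Head at position 1
tape[1] = 0

0


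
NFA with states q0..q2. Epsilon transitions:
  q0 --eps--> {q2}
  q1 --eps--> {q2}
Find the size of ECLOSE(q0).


Starting from q0
Initialize closure = {q0}
Follow epsilon from q0 -> add q2
Final closure: {q0, q2}
Size = 2

2


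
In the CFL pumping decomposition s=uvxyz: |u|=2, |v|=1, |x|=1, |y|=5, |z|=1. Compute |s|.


|s| = |u| + |v| + |x| + |y| + |z|
= 2 + 1 + 1 + 5 + 1
= 3 + 1 + 6
= 4 + 6
= 10

10


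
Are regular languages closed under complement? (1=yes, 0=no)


Regular languages are closed under:
- Union (DFA product construction)
- Intersection (DFA product construction)
- Complement (swap accept/reject states)
- Concatenation (NFA construction)
- Kleene star (NFA construction)
complement is in this list
Therefore: closed

1


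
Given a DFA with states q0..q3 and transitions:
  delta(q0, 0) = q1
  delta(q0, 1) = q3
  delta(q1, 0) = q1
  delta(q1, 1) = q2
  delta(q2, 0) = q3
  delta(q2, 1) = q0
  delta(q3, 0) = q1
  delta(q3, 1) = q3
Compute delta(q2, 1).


Looking up transition function:
delta(q2, 1) in the table
Row: q2, Column: 1
Result: q0

q0


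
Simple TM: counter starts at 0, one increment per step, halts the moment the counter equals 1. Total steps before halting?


Counter starts at 0. Counting sequence:
  Step 1: counter = 1
Counter reached 1 -> halt
Total steps = 1

1


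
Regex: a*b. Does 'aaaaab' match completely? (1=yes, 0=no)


Pattern: a*b
String: 'aaaaab'
Pattern requires: zero or more 'a's followed by exactly one 'b'
Found 5 leading 'a's
Remaining: 'b'
Remaining is exactly 'b' -> match
Result: 1

1


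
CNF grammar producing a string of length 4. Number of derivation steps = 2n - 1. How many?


Chomsky Normal Form derivation:
String length n = 4
Each step either:
  - Splits a nonterminal into two (n-1 such steps)
  - Converts a nonterminal to terminal (n such steps)
Total = (n-1) + n = 2n - 1
= 2(4) - 1
= 8 - 1
= 7

7


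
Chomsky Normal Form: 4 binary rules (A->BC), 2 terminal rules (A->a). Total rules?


CNF allows two rule forms:
  A -> BC (binary): 4 rules
  A -> a (terminal): 2 rules
Total = 4 + 2 = 6

6


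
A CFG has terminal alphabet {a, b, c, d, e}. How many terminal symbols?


Terminal symbols: a, b, c, d, e
Counting each: a (#1), b (#2), c (#3), d (#4), e (#5)
Total = 5

5


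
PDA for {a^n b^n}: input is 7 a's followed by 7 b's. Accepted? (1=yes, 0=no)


Language requires equal numbers of a's and b's
PDA pushes for each 'a', pops for each 'b'
Number of a's = 7
Number of b's = 7
7 == 7 -> Accept

1


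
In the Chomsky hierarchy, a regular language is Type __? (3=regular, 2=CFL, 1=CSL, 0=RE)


Chomsky hierarchy levels:
  Type 3: Regular (DFA/NFA/regex)
  Type 2: Context-free (PDA)
  Type 1: Context-sensitive
  Type 0: Recursively enumerable (TM)
'regular' corresponds to Type 3

3


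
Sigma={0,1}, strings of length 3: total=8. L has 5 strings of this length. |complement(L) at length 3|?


Alphabet: {0,1}
String length: 3
Total strings of length 3 = 2^3 = 8
Strings in L = 5
Complement = total - |L|
= 8 - 5
= 3

3


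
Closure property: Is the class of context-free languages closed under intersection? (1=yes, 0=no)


CFL closure properties:
  Closed under: union, concatenation, Kleene star
  NOT closed under: intersection, complement
Operation 'intersection' is in not-closed list -> No (not closed)

0


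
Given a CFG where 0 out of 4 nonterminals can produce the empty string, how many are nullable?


Nonterminals: {S, A, B, C}
A nonterminal is nullable if it can derive epsilon
Counting nullable nonterminals: 0
Total nullable = 0

0


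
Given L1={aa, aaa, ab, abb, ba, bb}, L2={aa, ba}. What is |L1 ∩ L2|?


L1 = {aa, aaa, ab, abb, ba, bb}
L2 = {aa, ba}
Checking each string in L1 against L2:
  'aa': in L2? Yes
  'aaa': in L2? No
  'ab': in L2? No
  'abb': in L2? No
  'ba': in L2? Yes
  'bb': in L2? No
Intersection = {aa, ba}
|L1 ∩ L2| = 2

2


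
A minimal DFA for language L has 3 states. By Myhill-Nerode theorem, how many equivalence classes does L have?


Myhill-Nerode theorem:
Number of equivalence classes = number of states in minimal DFA
Minimal DFA states = 3
Therefore equivalence classes = 3

3


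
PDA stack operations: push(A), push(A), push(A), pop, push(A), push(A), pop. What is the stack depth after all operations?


Tracing stack operations:
  push(A) -> stack = [A], depth=1
  push(A) -> stack = [A,A], depth=2
  push(A) -> stack = [A,A,A], depth=3
  pop -> removed A, stack = [A,A], depth=2
  push(A) -> stack = [A,A,A], depth=3
  push(A) -> stack = [A,A,A,A], depth=4
  pop -> removed A, stack = [A,A,A], depth=3
Final depth = 3

3


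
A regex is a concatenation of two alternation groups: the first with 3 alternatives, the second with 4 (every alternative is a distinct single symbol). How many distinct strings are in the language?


First group: 3 alternatives
Second group: 4 alternatives
Concatenation: each choice from group 1 pairs with each from group 2
Total = 3 x 4 = 12

12


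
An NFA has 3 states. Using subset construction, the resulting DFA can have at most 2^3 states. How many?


NFA has 3 states
Subset construction: each DFA state = subset of NFA states
Maximum subsets = 2^3
2^3 = 8

8


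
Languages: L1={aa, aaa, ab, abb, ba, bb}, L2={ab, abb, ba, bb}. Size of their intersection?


L1 = {aa, aaa, ab, abb, ba, bb}
L2 = {ab, abb, ba, bb}
Checking each string in L1 against L2:
  'aa': in L2? No
  'aaa': in L2? No
  'ab': in L2? Yes
  'abb': in L2? Yes
  'ba': in L2? Yes
  'bb': in L2? Yes
Intersection = {ab, abb, ba, bb}
|L1 ∩ L2| = 4

4


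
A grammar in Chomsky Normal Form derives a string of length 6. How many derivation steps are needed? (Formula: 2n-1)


Chomsky Normal Form derivation:
String length n = 6
Each step either:
  - Splits a nonterminal into two (n-1 such steps)
  - Converts a nonterminal to terminal (n such steps)
Total = (n-1) + n = 2n - 1
= 2(6) - 1
= 12 - 1
= 11

11


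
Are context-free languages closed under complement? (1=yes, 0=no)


CFL closure properties:
  Closed under: union, concatenation, Kleene star
  NOT closed under: intersection, complement
Operation 'complement' is in not-closed list -> No (not closed)

0


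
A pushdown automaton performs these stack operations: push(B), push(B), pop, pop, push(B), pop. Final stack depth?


Tracing stack operations:
  push(B) -> stack = [B], depth=1
  push(B) -> stack = [B,B], depth=2
  pop -> removed B, stack = [B], depth=1
  pop -> removed B, stack = [], depth=0
  push(B) -> stack = [B], depth=1
  pop -> removed B, stack = [], depth=0
Final depth = 0

0


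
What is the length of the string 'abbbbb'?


String: 'abbbbb'
Counting characters:
  'a' appears 1 time(s)
  'b' appears 5 time(s)
Total length = 1 + 5 = 6

6


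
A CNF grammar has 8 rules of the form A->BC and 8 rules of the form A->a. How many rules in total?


CNF allows two rule forms:
  A -> BC (binary): 8 rules
  A -> a (terminal): 8 rules
Total = 8 + 8 = 16

16


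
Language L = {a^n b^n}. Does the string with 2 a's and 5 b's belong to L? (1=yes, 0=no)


Language requires equal numbers of a's and b's
PDA pushes for each 'a', pops for each 'b'
Number of a's = 2
Number of b's = 5
2 != 5 -> Reject

0


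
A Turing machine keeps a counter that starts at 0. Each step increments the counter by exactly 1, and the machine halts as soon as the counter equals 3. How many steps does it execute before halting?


Counter starts at 0. Counting sequence:
  Step 1: counter = 1
  Step 2: counter = 2
  Step 3: counter = 3
Counter reached 3 -> halt
Total steps = 3

3


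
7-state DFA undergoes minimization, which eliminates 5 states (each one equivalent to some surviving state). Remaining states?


Original DFA: 7 states
Redundant states removed: 5
Minimized states = original - removed
= 7 - 5
= 2

2


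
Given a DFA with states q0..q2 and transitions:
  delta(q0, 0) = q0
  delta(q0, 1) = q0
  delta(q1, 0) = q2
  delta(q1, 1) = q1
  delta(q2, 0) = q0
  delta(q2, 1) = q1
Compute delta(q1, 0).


Looking up transition function:
delta(q1, 0) in the table
Row: q1, Column: 0
Result: q2

q2


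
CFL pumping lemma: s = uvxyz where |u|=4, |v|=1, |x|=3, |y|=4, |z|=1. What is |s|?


|s| = |u| + |v| + |x| + |y| + |z|
= 4 + 1 + 3 + 4 + 1
= 5 + 3 + 5
= 8 + 5
= 13

13


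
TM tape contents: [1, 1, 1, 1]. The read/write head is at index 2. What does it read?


Tape: [1, 1, 1, 1]
Positions: 0 1 2 3
Values:    1 1 1 1
Head at position 2
tape[2] = 1

1


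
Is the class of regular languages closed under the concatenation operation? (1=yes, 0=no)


Regular languages are closed under:
- Union (DFA product construction)
- Intersection (DFA product construction)
- Complement (swap accept/reject states)
- Concatenation (NFA construction)
- Kleene star (NFA construction)
concatenation is in this list
Therefore: closed

1


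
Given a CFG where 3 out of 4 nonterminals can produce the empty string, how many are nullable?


Nonterminals: {S, A, B, C}
A nonterminal is nullable if it can derive epsilon
Counting nullable nonterminals: 3
Total nullable = 3

3


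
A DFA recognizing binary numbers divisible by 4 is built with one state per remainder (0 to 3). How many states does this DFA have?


Divisibility by 4 is tracked via the remainder mod 4: 0, 1, ..., 3
The construction assigns one state to each remainder
Number of remainders = 4

4


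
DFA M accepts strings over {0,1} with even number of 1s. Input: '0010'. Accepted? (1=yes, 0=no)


DFA has 2 states: q_even (start, accept=yes) and q_odd
Processing string '0010' character by character:
  Position 0: read '0', 1-count=0 -> q_even (no change)
  Position 1: read '0', 1-count=0 -> q_even (no change)
  Position 2: read '1', 1-count=1 -> q_odd
  Position 3: read '0', 1-count=1 -> q_odd (no change)
Final state: q_odd, total 1s = 1 (odd); the DFA requires an even count -> reject

0


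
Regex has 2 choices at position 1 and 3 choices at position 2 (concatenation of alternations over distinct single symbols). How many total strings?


First group: 2 alternatives
Second group: 3 alternatives
Concatenation: each choice from group 1 pairs with each from group 2
Total = 2 x 3 = 6

6


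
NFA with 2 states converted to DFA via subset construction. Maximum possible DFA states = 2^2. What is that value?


NFA has 2 states
Subset construction: each DFA state = subset of NFA states
Maximum subsets = 2^2
2^2 = 4

4


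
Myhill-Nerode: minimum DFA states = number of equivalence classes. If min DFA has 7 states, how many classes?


Myhill-Nerode theorem:
Number of equivalence classes = number of states in minimal DFA
Minimal DFA states = 7
Therefore equivalence classes = 7

7


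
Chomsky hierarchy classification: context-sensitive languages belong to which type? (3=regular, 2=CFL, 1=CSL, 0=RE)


Chomsky hierarchy levels:
  Type 3: Regular (DFA/NFA/regex)
  Type 2: Context-free (PDA)
  Type 1: Context-sensitive
  Type 0: Recursively enumerable (TM)
'context-sensitive' corresponds to Type 1

1


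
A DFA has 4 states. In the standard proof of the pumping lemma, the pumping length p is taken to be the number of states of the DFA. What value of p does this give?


Pumping lemma for regular languages (standard proof):
Take p = |Q|, the number of DFA states.
Any string of length >= |Q| passes through |Q|+1 states while reading its first |Q| symbols,
so by pigeonhole some state repeats, giving the loop that can be pumped.
Here |Q| = 4
Therefore the proof uses p = 4

4


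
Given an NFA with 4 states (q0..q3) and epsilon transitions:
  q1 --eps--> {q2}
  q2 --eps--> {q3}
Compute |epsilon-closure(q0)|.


Starting from q0
Initialize closure = {q0}
q0 has no outgoing epsilon transitions -> nothing to add
Final closure: {q0}
Size = 1

1


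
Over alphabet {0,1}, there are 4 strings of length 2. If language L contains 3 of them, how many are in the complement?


Alphabet: {0,1}
String length: 2
Total strings of length 2 = 2^2 = 4
Strings in L = 3
Complement = total - |L|
= 4 - 3
= 1

1


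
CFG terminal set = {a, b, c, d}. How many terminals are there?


Terminal symbols: a, b, c, d
Counting each: a (#1), b (#2), c (#3), d (#4)
Total = 4

4


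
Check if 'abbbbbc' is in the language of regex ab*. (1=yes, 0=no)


Pattern: ab*
String: 'abbbbbc'
Pattern requires: exactly one 'a' followed by zero or more 'b's
First char is 'a' -> OK
Rest 'bbbbbc': all b's? No
Result: 0

0


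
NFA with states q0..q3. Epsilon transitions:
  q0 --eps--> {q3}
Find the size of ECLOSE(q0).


Starting from q0
Initialize closure = {q0}
Follow epsilon from q0 -> add q3
Final closure: {q0, q3}
Size = 2

2


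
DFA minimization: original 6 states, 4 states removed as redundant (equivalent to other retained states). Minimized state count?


Original DFA: 6 states
Redundant states removed: 4
Minimized states = original - removed
= 6 - 4
= 2

2


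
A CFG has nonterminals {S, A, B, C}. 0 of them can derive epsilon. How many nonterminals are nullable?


Nonterminals: {S, A, B, C}
A nonterminal is nullable if it can derive epsilon
Counting nullable nonterminals: 0
Total nullable = 0

0


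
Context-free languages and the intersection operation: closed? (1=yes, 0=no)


CFL closure properties:
  Closed under: union, concatenation, Kleene star
  NOT closed under: intersection, complement
Operation 'intersection' is in not-closed list -> No (not closed)

0


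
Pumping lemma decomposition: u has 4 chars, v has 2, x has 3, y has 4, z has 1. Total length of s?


|s| = |u| + |v| + |x| + |y| + |z|
= 4 + 2 + 3 + 4 + 1
= 6 + 3 + 5
= 9 + 5
= 14

14


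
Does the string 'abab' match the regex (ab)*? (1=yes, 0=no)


Pattern: (ab)*
String: 'abab'
Pattern requires: zero or more repetitions of 'ab'
Pairs: ['ab', 'ab']
All pairs are 'ab'? Yes
Result: 1

1


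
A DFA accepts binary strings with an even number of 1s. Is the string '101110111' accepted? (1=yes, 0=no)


DFA has 2 states: q_even (start, accept=yes) and q_odd
Processing string '101110111' character by character:
  Position 0: read '1', 1-count=1 -> q_odd
  Position 1: read '0', 1-count=1 -> q_odd (no change)
  Position 2: read '1', 1-count=2 -> q_even
  Position 3: read '1', 1-count=3 -> q_odd
  Position 4: read '1', 1-count=4 -> q_even
  Position 5: read '0', 1-count=4 -> q_even (no change)
  Position 6: read '1', 1-count=5 -> q_odd
  Position 7: read '1', 1-count=6 -> q_even
  Position 8: read '1', 1-count=7 -> q_odd
Final state: q_odd, total 1s = 7 (odd); the DFA requires an even count -> reject

0


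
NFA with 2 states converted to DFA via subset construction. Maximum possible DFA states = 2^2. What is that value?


NFA has 2 states
Subset construction: each DFA state = subset of NFA states
Maximum subsets = 2^2
2^2 = 4

4


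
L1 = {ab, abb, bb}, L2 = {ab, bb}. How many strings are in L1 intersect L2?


L1 = {ab, abb, bb}
L2 = {ab, bb}
Checking each string in L1 against L2:
  'ab': in L2? Yes
  'abb': in L2? No
  'bb': in L2? Yes
Intersection = {ab, bb}
|L1 ∩ L2| = 2

2


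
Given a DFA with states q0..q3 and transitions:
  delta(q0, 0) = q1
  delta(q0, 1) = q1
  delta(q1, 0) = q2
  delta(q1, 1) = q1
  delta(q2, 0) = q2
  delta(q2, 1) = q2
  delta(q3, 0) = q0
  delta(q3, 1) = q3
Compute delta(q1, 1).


Looking up transition function:
delta(q1, 1) in the table
Row: q1, Column: 1
Result: q1

q1


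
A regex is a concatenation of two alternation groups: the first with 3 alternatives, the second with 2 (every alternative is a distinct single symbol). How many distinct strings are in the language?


First group: 3 alternatives
Second group: 2 alternatives
Concatenation: each choice from group 1 pairs with each from group 2
Total = 3 x 2 = 6

6


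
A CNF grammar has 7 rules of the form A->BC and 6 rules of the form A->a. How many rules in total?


CNF allows two rule forms:
  A -> BC (binary): 7 rules
  A -> a (terminal): 6 rules
Total = 7 + 6 = 13

13


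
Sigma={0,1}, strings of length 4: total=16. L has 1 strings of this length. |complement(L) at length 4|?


Alphabet: {0,1}
String length: 4
Total strings of length 4 = 2^4 = 16
Strings in L = 1
Complement = total - |L|
= 16 - 1
= 15

15


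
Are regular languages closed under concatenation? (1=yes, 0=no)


Regular languages are closed under:
- Union (DFA product construction)
- Intersection (DFA product construction)
- Complement (swap accept/reject states)
- Concatenation (NFA construction)
- Kleene star (NFA construction)
concatenation is in this list
Therefore: closed

1


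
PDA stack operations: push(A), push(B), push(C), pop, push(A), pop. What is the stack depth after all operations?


Tracing stack operations:
  push(A) -> stack = [A], depth=1
  push(B) -> stack = [A,B], depth=2
  push(C) -> stack = [A,B,C], depth=3
  pop -> removed C, stack = [A,B], depth=2
  push(A) -> stack = [A,B,A], depth=3
  pop -> removed A, stack = [A,B], depth=2
Final depth = 2

2


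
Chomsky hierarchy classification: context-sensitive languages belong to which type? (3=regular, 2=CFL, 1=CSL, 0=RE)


Chomsky hierarchy levels:
  Type 3: Regular (DFA/NFA/regex)
  Type 2: Context-free (PDA)
  Type 1: Context-sensitive
  Type 0: Recursively enumerable (TM)
'context-sensitive' corresponds to Type 1

1


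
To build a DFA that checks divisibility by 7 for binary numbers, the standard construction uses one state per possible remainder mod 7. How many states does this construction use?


Divisibility by 7 is tracked via the remainder mod 7: 0, 1, ..., 6
The construction assigns one state to each remainder
Number of remainders = 7

7


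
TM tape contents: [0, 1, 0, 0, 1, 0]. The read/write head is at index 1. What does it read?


Tape: [0, 1, 0, 0, 1, 0]
Positions: 0 1 2 3 4 5
Values:    0 1 0 0 1 0
Head at position 1
tape[1] = 1

1


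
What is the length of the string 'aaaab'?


String: 'aaaab'
Counting characters:
  'a' appears 4 time(s)
  'b' appears 1 time(s)
Total length = 4 + 1 = 5

5


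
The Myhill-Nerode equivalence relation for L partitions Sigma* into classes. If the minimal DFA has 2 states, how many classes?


Myhill-Nerode theorem:
Number of equivalence classes = number of states in minimal DFA
Minimal DFA states = 2
Therefore equivalence classes = 2

2


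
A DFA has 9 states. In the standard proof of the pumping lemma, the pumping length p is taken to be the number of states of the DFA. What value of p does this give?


Pumping lemma for regular languages (standard proof):
Take p = |Q|, the number of DFA states.
Any string of length >= |Q| passes through |Q|+1 states while reading its first |Q| symbols,
so by pigeonhole some state repeats, giving the loop that can be pumped.
Here |Q| = 9
Therefore the proof uses p = 9

9


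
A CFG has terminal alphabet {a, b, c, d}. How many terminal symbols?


Terminal symbols: a, b, c, d
Counting each: a (#1), b (#2), c (#3), d (#4)
Total = 4

4


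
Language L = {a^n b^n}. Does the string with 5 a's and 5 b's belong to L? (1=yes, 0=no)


Language requires equal numbers of a's and b's
PDA pushes for each 'a', pops for each 'b'
Number of a's = 5
Number of b's = 5
5 == 5 -> Accept

1


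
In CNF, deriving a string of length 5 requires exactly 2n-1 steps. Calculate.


Chomsky Normal Form derivation:
String length n = 5
Each step either:
  - Splits a nonterminal into two (n-1 such steps)
  - Converts a nonterminal to terminal (n such steps)
Total = (n-1) + n = 2n - 1
= 2(5) - 1
= 10 - 1
= 9

9


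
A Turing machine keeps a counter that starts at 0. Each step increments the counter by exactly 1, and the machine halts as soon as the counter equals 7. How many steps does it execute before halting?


Counter starts at 0. Counting sequence:
  Step 1: counter = 1
  Step 2: counter = 2
  Step 3: counter = 3
  Step 4: counter = 4
  Step 5: counter = 5
  Step 6: counter = 6
  Step 7: counter = 7
Counter reached 7 -> halt
Total steps = 7

7


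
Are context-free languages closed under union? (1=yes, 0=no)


CFL closure properties:
  Closed under: union, concatenation, Kleene star
  NOT closed under: intersection, complement
Operation 'union' is in closed list -> Yes (closed)

1


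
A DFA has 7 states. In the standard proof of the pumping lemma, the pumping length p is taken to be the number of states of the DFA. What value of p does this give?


Pumping lemma for regular languages (standard proof):
Take p = |Q|, the number of DFA states.
Any string of length >= |Q| passes through |Q|+1 states while reading its first |Q| symbols,
so by pigeonhole some state repeats, giving the loop that can be pumped.
Here |Q| = 7
Therefore the proof uses p = 7

7


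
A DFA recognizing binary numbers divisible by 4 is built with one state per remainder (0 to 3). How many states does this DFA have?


Divisibility by 4 is tracked via the remainder mod 4: 0, 1, ..., 3
The construction assigns one state to each remainder
Number of remainders = 4

4


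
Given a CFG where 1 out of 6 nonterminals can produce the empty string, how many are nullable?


Nonterminals: {S, A, B, C, D, E}
A nonterminal is nullable if it can derive epsilon
Counting nullable nonterminals: 1
Total nullable = 1

1


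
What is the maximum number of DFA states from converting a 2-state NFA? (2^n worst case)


NFA has 2 states
Subset construction: each DFA state = subset of NFA states
Maximum subsets = 2^2
2^2 = 4

4


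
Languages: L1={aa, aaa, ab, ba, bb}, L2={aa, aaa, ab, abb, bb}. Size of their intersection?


L1 = {aa, aaa, ab, ba, bb}
L2 = {aa, aaa, ab, abb, bb}
Checking each string in L1 against L2:
  'aa': in L2? Yes
  'aaa': in L2? Yes
  'ab': in L2? Yes
  'ba': in L2? No
  'bb': in L2? Yes
Intersection = {aa, aaa, ab, bb}
|L1 ∩ L2| = 4

4


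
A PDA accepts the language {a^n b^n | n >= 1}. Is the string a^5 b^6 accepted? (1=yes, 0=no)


Language requires equal numbers of a's and b's
PDA pushes for each 'a', pops for each 'b'
Number of a's = 5
Number of b's = 6
5 != 6 -> Reject

0


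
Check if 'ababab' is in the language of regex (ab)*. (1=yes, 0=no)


Pattern: (ab)*
String: 'ababab'
Pattern requires: zero or more repetitions of 'ab'
Pairs: ['ab', 'ab', 'ab']
All pairs are 'ab'? Yes
Result: 1

1


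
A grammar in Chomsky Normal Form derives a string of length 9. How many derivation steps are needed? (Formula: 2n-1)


Chomsky Normal Form derivation:
String length n = 9
Each step either:
  - Splits a nonterminal into two (n-1 such steps)
  - Converts a nonterminal to terminal (n such steps)
Total = (n-1) + n = 2n - 1
= 2(9) - 1
= 18 - 1
= 17

17


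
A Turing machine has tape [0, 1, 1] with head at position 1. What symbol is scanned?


Tape: [0, 1, 1]
Positions: 0 1 2
Values:    0 1 1
Head at position 1
tape[1] = 1

1


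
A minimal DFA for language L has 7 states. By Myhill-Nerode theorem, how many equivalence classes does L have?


Myhill-Nerode theorem:
Number of equivalence classes = number of states in minimal DFA
Minimal DFA states = 7
Therefore equivalence classes = 7

7


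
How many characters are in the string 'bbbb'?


String: 'bbbb'
Counting characters:
  'b' appears 4 time(s)
Total length = 0 + 4 = 4

4


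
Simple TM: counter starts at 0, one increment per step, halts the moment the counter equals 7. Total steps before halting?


Counter starts at 0. Counting sequence:
  Step 1: counter = 1
  Step 2: counter = 2
  Step 3: counter = 3
  Step 4: counter = 4
  Step 5: counter = 5
  Step 6: counter = 6
  Step 7: counter = 7
Counter reached 7 -> halt
Total steps = 7

7


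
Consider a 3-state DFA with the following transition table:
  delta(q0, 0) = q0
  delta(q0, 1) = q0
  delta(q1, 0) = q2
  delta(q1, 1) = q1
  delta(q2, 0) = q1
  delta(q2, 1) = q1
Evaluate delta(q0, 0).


Looking up transition function:
delta(q0, 0) in the table
Row: q0, Column: 0
Result: q0

q0


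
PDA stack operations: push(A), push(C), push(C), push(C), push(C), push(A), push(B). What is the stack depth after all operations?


Tracing stack operations:
  push(A) -> stack = [A], depth=1
  push(C) -> stack = [A,C], depth=2
  push(C) -> stack = [A,C,C], depth=3
  push(C) -> stack = [A,C,C,C], depth=4
  push(C) -> stack = [A,C,C,C,C], depth=5
  push(A) -> stack = [A,C,C,C,C,A], depth=6
  push(B) -> stack = [A,C,C,C,C,A,B], depth=7
Final depth = 7

7


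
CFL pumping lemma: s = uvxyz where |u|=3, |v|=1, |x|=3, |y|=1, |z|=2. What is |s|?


|s| = |u| + |v| + |x| + |y| + |z|
= 3 + 1 + 3 + 1 + 2
= 4 + 3 + 3
= 7 + 3
= 10

10


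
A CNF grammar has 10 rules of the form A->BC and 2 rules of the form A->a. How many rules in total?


CNF allows two rule forms:
  A -> BC (binary): 10 rules
  A -> a (terminal): 2 rules
Total = 10 + 2 = 12

12


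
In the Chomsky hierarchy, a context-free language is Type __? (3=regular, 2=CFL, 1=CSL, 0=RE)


Chomsky hierarchy levels:
  Type 3: Regular (DFA/NFA/regex)
  Type 2: Context-free (PDA)
  Type 1: Context-sensitive
  Type 0: Recursively enumerable (TM)
'context-free' corresponds to Type 2

2


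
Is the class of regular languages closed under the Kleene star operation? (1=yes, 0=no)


Regular languages are closed under:
- Union (DFA product construction)
- Intersection (DFA product construction)
- Complement (swap accept/reject states)
- Concatenation (NFA construction)
- Kleene star (NFA construction)
Kleene star is in this list
Therefore: closed

1


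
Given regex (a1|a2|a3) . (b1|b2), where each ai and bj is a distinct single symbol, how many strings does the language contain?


First group: 3 alternatives
Second group: 2 alternatives
Concatenation: each choice from group 1 pairs with each from group 2
Total = 3 x 2 = 6

6


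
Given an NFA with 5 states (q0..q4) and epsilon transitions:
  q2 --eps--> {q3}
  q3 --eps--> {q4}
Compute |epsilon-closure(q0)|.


Starting from q0
Initialize closure = {q0}
q0 has no outgoing epsilon transitions -> nothing to add
Final closure: {q0}
Size = 1

1


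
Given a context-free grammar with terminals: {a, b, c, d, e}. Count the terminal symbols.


Terminal symbols: a, b, c, d, e
Counting each: a (#1), b (#2), c (#3), d (#4), e (#5)
Total = 5

5


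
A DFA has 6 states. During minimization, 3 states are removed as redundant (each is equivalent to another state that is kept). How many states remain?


Original DFA: 6 states
Redundant states removed: 3
Minimized states = original - removed
= 6 - 3
= 3

3


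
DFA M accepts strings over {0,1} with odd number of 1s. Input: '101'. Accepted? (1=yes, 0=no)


DFA has 2 states: q_even (start, accept=no) and q_odd
Processing string '101' character by character:
  Position 0: read '1', 1-count=1 -> q_odd
  Position 1: read '0', 1-count=1 -> q_odd (no change)
  Position 2: read '1', 1-count=2 -> q_even
Final state: q_even, total 1s = 2 (even); the DFA requires an odd count -> reject

0


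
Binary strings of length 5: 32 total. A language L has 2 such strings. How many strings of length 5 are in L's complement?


Alphabet: {0,1}
String length: 5
Total strings of length 5 = 2^5 = 32
Strings in L = 2
Complement = total - |L|
= 32 - 2
= 30

30


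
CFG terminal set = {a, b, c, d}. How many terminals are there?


Terminal symbols: a, b, c, d
Counting each: a (#1), b (#2), c (#3), d (#4)
Total = 4

4


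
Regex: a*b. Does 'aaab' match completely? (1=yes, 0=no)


Pattern: a*b
String: 'aaab'
Pattern requires: zero or more 'a's followed by exactly one 'b'
Found 3 leading 'a's
Remaining: 'b'
Remaining is exactly 'b' -> match
Result: 1

1


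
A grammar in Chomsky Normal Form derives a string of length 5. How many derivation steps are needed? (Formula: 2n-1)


Chomsky Normal Form derivation:
String length n = 5
Each step either:
  - Splits a nonterminal into two (n-1 such steps)
  - Converts a nonterminal to terminal (n such steps)
Total = (n-1) + n = 2n - 1
= 2(5) - 1
= 10 - 1
= 9

9


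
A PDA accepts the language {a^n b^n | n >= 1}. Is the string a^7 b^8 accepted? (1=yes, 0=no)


Language requires equal numbers of a's and b's
PDA pushes for each 'a', pops for each 'b'
Number of a's = 7
Number of b's = 8
7 != 8 -> Reject

0


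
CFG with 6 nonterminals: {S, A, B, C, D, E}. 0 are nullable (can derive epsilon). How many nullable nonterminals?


Nonterminals: {S, A, B, C, D, E}
A nonterminal is nullable if it can derive epsilon
Counting nullable nonterminals: 0
Total nullable = 0

0


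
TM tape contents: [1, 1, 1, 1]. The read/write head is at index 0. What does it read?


Tape: [1, 1, 1, 1]
Positions: 0 1 2 3
Values:    1 1 1 1
Head at position 0
tape[0] = 1

1


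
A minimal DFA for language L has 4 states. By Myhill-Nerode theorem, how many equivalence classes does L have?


Myhill-Nerode theorem:
Number of equivalence classes = number of states in minimal DFA
Minimal DFA states = 4
Therefore equivalence classes = 4

4


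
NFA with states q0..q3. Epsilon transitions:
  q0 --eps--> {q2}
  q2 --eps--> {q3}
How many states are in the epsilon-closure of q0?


Starting from q0
Initialize closure = {q0}
Follow epsilon from q0 -> add q2
Follow epsilon from q2 -> add q3
Final closure: {q0, q2, q3}
Size = 3

3


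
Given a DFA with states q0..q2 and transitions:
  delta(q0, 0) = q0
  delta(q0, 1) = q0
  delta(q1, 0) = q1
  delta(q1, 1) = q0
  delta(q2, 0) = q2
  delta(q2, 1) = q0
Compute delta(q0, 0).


Looking up transition function:
delta(q0, 0) in the table
Row: q0, Column: 0
Result: q0

q0


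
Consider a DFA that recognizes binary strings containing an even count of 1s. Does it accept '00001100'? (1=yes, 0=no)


DFA has 2 states: q_even (start, accept=yes) and q_odd
Processing string '00001100' character by character:
  Position 0: read '0', 1-count=0 -> q_even (no change)
  Position 1: read '0', 1-count=0 -> q_even (no change)
  Position 2: read '0', 1-count=0 -> q_even (no change)
  Position 3: read '0', 1-count=0 -> q_even (no change)
  Position 4: read '1', 1-count=1 -> q_odd
  Position 5: read '1', 1-count=2 -> q_even
  Position 6: read '0', 1-count=2 -> q_even (no change)
  Position 7: read '0', 1-count=2 -> q_even (no change)
Final state: q_even, total 1s = 2 (even); the DFA requires an even count -> accept

1


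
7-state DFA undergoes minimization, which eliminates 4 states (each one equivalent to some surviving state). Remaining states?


Original DFA: 7 states
Redundant states removed: 4
Minimized states = original - removed
= 7 - 4
= 3

3


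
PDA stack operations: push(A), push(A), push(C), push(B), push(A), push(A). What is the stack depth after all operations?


Tracing stack operations:
  push(A) -> stack = [A], depth=1
  push(A) -> stack = [A,A], depth=2
  push(C) -> stack = [A,A,C], depth=3
  push(B) -> stack = [A,A,C,B], depth=4
  push(A) -> stack = [A,A,C,B,A], depth=5
  push(A) -> stack = [A,A,C,B,A,A], depth=6
Final depth = 6

6


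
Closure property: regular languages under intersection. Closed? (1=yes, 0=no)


Regular languages are closed under:
- Union (DFA product construction)
- Intersection (DFA product construction)
- Complement (swap accept/reject states)
- Concatenation (NFA construction)
- Kleene star (NFA construction)
intersection is in this list
Therefore: closed

1


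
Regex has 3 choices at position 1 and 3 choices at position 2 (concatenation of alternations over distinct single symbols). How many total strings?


First group: 3 alternatives
Second group: 3 alternatives
Concatenation: each choice from group 1 pairs with each from group 2
Total = 3 x 3 = 9

9


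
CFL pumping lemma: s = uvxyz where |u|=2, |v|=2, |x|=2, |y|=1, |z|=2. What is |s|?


|s| = |u| + |v| + |x| + |y| + |z|
= 2 + 2 + 2 + 1 + 2
= 4 + 2 + 3
= 6 + 3
= 9

9


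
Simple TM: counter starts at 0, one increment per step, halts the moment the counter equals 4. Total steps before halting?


Counter starts at 0. Counting sequence:
  Step 1: counter = 1
  Step 2: counter = 2
  Step 3: counter = 3
  Step 4: counter = 4
Counter reached 4 -> halt
Total steps = 4

4


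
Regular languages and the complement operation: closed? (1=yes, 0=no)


Regular languages are closed under all standard operations:
- Union: Yes (product construction)
- Intersection: Yes (product construction)
- Complement: Yes (swap accept/reject)
- Concatenation: Yes (NFA construction)
Operation: complement -> Closed

1


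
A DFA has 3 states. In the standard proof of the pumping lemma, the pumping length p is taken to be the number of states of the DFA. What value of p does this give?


Pumping lemma for regular languages (standard proof):
Take p = |Q|, the number of DFA states.
Any string of length >= |Q| passes through |Q|+1 states while reading its first |Q| symbols,
so by pigeonhole some state repeats, giving the loop that can be pumped.
Here |Q| = 3
Therefore the proof uses p = 3

3


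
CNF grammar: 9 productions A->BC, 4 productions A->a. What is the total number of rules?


CNF allows two rule forms:
  A -> BC (binary): 9 rules
  A -> a (terminal): 4 rules
Total = 9 + 4 = 13

13


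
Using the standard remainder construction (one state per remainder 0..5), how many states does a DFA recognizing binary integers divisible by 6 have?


Divisibility by 6 is tracked via the remainder mod 6: 0, 1, ..., 5
The construction assigns one state to each remainder
Number of remainders = 6

6


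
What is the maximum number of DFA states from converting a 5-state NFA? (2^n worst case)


NFA has 5 states
Subset construction: each DFA state = subset of NFA states
Maximum subsets = 2^5
2^5 = 32

32


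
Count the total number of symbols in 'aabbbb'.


String: 'aabbbb'
Counting characters:
  'a' appears 2 time(s)
  'b' appears 4 time(s)
Total length = 2 + 4 = 6

6


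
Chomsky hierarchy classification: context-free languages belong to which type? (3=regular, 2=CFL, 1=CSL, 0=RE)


Chomsky hierarchy levels:
  Type 3: Regular (DFA/NFA/regex)
  Type 2: Context-free (PDA)
  Type 1: Context-sensitive
  Type 0: Recursively enumerable (TM)
'context-free' corresponds to Type 2

2


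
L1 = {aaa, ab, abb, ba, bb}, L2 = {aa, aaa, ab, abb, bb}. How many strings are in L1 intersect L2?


L1 = {aaa, ab, abb, ba, bb}
L2 = {aa, aaa, ab, abb, bb}
Checking each string in L1 against L2:
  'aaa': in L2? Yes
  'ab': in L2? Yes
  'abb': in L2? Yes
  'ba': in L2? No
  'bb': in L2? Yes
Intersection = {aaa, ab, abb, bb}
|L1 ∩ L2| = 4

4


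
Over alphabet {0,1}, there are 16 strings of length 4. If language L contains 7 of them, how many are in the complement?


Alphabet: {0,1}
String length: 4
Total strings of length 4 = 2^4 = 16
Strings in L = 7
Complement = total - |L|
= 16 - 7
= 9

9


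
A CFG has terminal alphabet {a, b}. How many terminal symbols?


Terminal symbols: a, b
Counting each: a (#1), b (#2)
Total = 2

2


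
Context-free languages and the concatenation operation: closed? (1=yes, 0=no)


CFL closure properties:
  Closed under: union, concatenation, Kleene star
  NOT closed under: intersection, complement
Operation 'concatenation' is in closed list -> Yes (closed)

1


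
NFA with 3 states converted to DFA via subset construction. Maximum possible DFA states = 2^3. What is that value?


NFA has 3 states
Subset construction: each DFA state = subset of NFA states
Maximum subsets = 2^3
2^3 = 8

8


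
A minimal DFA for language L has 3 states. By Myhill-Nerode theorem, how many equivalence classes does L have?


Myhill-Nerode theorem:
Number of equivalence classes = number of states in minimal DFA
Minimal DFA states = 3
Therefore equivalence classes = 3

3


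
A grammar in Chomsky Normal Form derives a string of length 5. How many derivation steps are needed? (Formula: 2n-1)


Chomsky Normal Form derivation:
String length n = 5
Each step either:
  - Splits a nonterminal into two (n-1 such steps)
  - Converts a nonterminal to terminal (n such steps)
Total = (n-1) + n = 2n - 1
= 2(5) - 1
= 10 - 1
= 9

9


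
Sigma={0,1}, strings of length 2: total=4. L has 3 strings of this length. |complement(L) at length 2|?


Alphabet: {0,1}
String length: 2
Total strings of length 2 = 2^2 = 4
Strings in L = 3
Complement = total - |L|
= 4 - 3
= 1

1


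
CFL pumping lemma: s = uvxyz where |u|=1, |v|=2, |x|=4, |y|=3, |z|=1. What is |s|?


|s| = |u| + |v| + |x| + |y| + |z|
= 1 + 2 + 4 + 3 + 1
= 3 + 4 + 4
= 7 + 4
= 11

11


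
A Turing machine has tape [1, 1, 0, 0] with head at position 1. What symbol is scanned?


Tape: [1, 1, 0, 0]
Positions: 0 1 2 3
Values:    1 1 0 0
Head at position 1
tape[1] = 1

1


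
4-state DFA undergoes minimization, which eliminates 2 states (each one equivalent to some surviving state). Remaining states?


Original DFA: 4 states
Redundant states removed: 2
Minimized states = original - removed
= 4 - 2
= 2

2


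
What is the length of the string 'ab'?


String: 'ab'
Counting characters:
  'a' appears 1 time(s)
  'b' appears 1 time(s)
Total length = 1 + 1 = 2

2


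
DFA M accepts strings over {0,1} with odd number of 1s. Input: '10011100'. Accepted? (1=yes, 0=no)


DFA has 2 states: q_even (start, accept=no) and q_odd
Processing string '10011100' character by character:
  Position 0: read '1', 1-count=1 -> q_odd
  Position 1: read '0', 1-count=1 -> q_odd (no change)
  Position 2: read '0', 1-count=1 -> q_odd (no change)
  Position 3: read '1', 1-count=2 -> q_even
  Position 4: read '1', 1-count=3 -> q_odd
  Position 5: read '1', 1-count=4 -> q_even
  Position 6: read '0', 1-count=4 -> q_even (no change)
  Position 7: read '0', 1-count=4 -> q_even (no change)
Final state: q_even, total 1s = 4 (even); the DFA requires an odd count -> reject

0
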